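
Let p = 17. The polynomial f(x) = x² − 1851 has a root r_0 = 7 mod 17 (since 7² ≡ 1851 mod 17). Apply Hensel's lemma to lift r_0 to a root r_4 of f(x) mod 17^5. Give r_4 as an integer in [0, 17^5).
r_4 = 1179297 (mod 1419857)

Hensel's recurrence: r_{i+1} = r_i − f(r_i)·(f′(r_i))^{-1} mod 17^{i+2}, with f′(x) = 2x. Iterate:
  r_0 = 7 (mod 17)
  r_1 = 177 (mod 289)
  r_2 = 177 (mod 4913)
  r_3 = 10003 (mod 83521)
  r_4 = 1179297 (mod 1419857)
Final: r_4 = 1179297, and one checks f(r_4) ≡ 0 mod 17^5.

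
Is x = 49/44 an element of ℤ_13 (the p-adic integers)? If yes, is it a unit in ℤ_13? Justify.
x ∈ ℤ_13^× (unit); v_13(x) = 0

ℤ_13 = {x ∈ ℚ_13 : v_13(x) ≥ 0} and ℤ_13^× = {x ∈ ℤ_13 : v_13(x) = 0}. Here v_13(49/44) = v_13(num) − v_13(den) = 0; compare against these criteria.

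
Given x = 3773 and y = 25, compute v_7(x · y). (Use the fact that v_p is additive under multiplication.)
v_7(94325) = 3

v_p(x) = 3 (factor: 3773 = 7^3 · 11); v_p(y) = 0 (factor: 25 = 7^0 · 25). Additivity: v_p(xy) = v_p(x) + v_p(y) = 3 + 0 = 3. (Direct check: xy = 94325 = 7^3 · (275).)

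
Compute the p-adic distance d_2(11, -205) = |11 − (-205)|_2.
d_2(11, -205) = 1/8

Step 1 — x − y = 11 − (-205) = 216. Step 2 — v_2(216) = 3 (factor: 216 = (2^3 · 27); the sign does not affect v_p). Step 3 — |x − y|_2 = 2^{-3} = 1/8.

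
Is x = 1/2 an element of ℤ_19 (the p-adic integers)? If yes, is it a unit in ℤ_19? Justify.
x ∈ ℤ_19^× (unit); v_19(x) = 0

ℤ_19 = {x ∈ ℚ_19 : v_19(x) ≥ 0} and ℤ_19^× = {x ∈ ℤ_19 : v_19(x) = 0}. Here v_19(1/2) = v_19(num) − v_19(den) = 0; compare against these criteria.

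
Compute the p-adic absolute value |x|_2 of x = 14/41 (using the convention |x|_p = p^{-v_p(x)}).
|14/41|_2 = 1/2

Step 1 — compute v_2(x) by factoring powers of 2 out of the numerator and denominator: v_2(14/41) = 1. Step 2 — apply |x|_p = p^{-v_p(x)} = 2^{-1} = 1/2.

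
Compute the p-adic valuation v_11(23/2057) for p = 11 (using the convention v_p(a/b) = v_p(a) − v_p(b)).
v_11(23/2057) = -2

Factor powers of 11 from the numerator and denominator of the reduced fraction: 23 = 11^0 · 23 and 2057 = 11^2 · 17. Apply v_p(a/b) = v_p(a) − v_p(b): v_11(23/2057) = 0 − 2 = -2.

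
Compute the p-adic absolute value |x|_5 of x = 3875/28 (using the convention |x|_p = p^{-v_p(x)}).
|3875/28|_5 = 1/125

Step 1 — compute v_5(x) by factoring powers of 5 out of the numerator and denominator: v_5(3875/28) = 3. Step 2 — apply |x|_p = p^{-v_p(x)} = 5^{-3} = 1/125.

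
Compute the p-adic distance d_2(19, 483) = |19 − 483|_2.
d_2(19, 483) = 1/16

Step 1 — x − y = 19 − 483 = -464. Step 2 — v_2(-464) = 4 (factor: -464 = −(2^4 · 29); the sign does not affect v_p). Step 3 — |x − y|_2 = 2^{-4} = 1/16.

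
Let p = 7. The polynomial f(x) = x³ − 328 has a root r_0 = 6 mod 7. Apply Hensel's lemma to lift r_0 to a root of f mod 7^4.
r_3 = 2036 (mod 2401)

Hensel: r_{i+1} = r_i − f(r_i)/f′(r_i) mod 7^{i+2}, where f′(x) = 3x². Iterate:
  r_0 = 6 (mod 7)
  r_1 = 27 (mod 49)
  r_2 = 321 (mod 343)
  r_3 = 2036 (mod 2401)
Final: r = 2036 with f(r) ≡ 0 mod 7^4.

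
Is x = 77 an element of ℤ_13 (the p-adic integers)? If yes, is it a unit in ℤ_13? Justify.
x ∈ ℤ_13^× (unit); v_13(x) = 0

ℤ_13 = {x ∈ ℚ_13 : v_13(x) ≥ 0} and ℤ_13^× = {x ∈ ℤ_13 : v_13(x) = 0}. Here v_13(77) = v_13(num) − v_13(den) = 0; compare against these criteria.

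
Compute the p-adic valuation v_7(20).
v_7(20) = 0

v_7(n) is the largest exponent k such that 7^k divides n. Factor out: 20 = 7^0 · 20. (Sign doesn't affect v_p.) So v_7(20) = 0.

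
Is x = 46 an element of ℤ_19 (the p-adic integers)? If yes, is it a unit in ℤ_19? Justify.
x ∈ ℤ_19^× (unit); v_19(x) = 0

ℤ_19 = {x ∈ ℚ_19 : v_19(x) ≥ 0} and ℤ_19^× = {x ∈ ℤ_19 : v_19(x) = 0}. Here v_19(46) = v_19(num) − v_19(den) = 0; compare against these criteria.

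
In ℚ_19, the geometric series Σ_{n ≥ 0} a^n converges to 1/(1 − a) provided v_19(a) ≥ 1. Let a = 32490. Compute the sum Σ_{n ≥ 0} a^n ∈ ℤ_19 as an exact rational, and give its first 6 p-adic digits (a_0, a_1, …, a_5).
Σ a^n = 1/(1 − a) = -1/32489;  first 6 digits = (1, 0, 14, 4, 6, 8)

v_19(a) = 2 ≥ 1, so the series converges in ℤ_19 to 1/(1 − a) = 1/(1 − 32490) = -1/32489. Expand this rational in ℤ_19: compute digits iteratively via d_i = x_i mod 19, x_{i+1} = (x_i − d_i)/19. The first 6 digits are (1, 0, 14, 4, 6, 8).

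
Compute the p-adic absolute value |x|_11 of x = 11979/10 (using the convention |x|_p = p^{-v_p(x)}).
|11979/10|_11 = 1/1331

Step 1 — compute v_11(x) by factoring powers of 11 out of the numerator and denominator: v_11(11979/10) = 3. Step 2 — apply |x|_p = p^{-v_p(x)} = 11^{-3} = 1/1331.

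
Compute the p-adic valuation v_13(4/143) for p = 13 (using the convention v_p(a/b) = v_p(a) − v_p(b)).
v_13(4/143) = -1

Factor powers of 13 from the numerator and denominator of the reduced fraction: 4 = 13^0 · 4 and 143 = 13^1 · 11. Apply v_p(a/b) = v_p(a) − v_p(b): v_13(4/143) = 0 − 1 = -1.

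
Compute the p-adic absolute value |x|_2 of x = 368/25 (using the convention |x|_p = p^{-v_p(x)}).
|368/25|_2 = 1/16

Step 1 — compute v_2(x) by factoring powers of 2 out of the numerator and denominator: v_2(368/25) = 4. Step 2 — apply |x|_p = p^{-v_p(x)} = 2^{-4} = 1/16.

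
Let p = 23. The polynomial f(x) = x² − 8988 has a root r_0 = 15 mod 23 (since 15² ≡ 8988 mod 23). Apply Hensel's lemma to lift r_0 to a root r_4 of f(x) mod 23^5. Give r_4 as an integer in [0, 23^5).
r_4 = 2383505 (mod 6436343)

Hensel's recurrence: r_{i+1} = r_i − f(r_i)·(f′(r_i))^{-1} mod 23^{i+2}, with f′(x) = 2x. Iterate:
  r_0 = 15 (mod 23)
  r_1 = 360 (mod 529)
  r_2 = 10940 (mod 12167)
  r_3 = 144777 (mod 279841)
  r_4 = 2383505 (mod 6436343)
Final: r_4 = 2383505, and one checks f(r_4) ≡ 0 mod 23^5.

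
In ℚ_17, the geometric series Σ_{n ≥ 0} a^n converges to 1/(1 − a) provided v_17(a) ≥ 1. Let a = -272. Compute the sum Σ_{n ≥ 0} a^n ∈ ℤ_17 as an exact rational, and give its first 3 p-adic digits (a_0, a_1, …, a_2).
Σ a^n = 1/(1 − a) = 1/273;  first 3 digits = (1, 1, 0)

v_17(a) = 1 ≥ 1, so the series converges in ℤ_17 to 1/(1 − a) = 1/(1 − (-272)) = 1/273. Expand this rational in ℤ_17: compute digits iteratively via d_i = x_i mod 17, x_{i+1} = (x_i − d_i)/17. The first 3 digits are (1, 1, 0).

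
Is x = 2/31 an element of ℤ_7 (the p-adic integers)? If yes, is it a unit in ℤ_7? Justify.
x ∈ ℤ_7^× (unit); v_7(x) = 0

ℤ_7 = {x ∈ ℚ_7 : v_7(x) ≥ 0} and ℤ_7^× = {x ∈ ℤ_7 : v_7(x) = 0}. Here v_7(2/31) = v_7(num) − v_7(den) = 0; compare against these criteria.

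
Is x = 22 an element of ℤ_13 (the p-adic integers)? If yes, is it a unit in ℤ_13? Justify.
x ∈ ℤ_13^× (unit); v_13(x) = 0

ℤ_13 = {x ∈ ℚ_13 : v_13(x) ≥ 0} and ℤ_13^× = {x ∈ ℤ_13 : v_13(x) = 0}. Here v_13(22) = v_13(num) − v_13(den) = 0; compare against these criteria.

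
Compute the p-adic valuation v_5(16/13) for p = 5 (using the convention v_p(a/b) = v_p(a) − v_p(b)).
v_5(16/13) = 0

Factor powers of 5 from the numerator and denominator of the reduced fraction: 16 = 5^0 · 16 and 13 = 5^0 · 13. Apply v_p(a/b) = v_p(a) − v_p(b): v_5(16/13) = 0 − 0 = 0.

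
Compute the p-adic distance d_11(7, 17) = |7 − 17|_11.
d_11(7, 17) = 1

Step 1 — x − y = 7 − 17 = -10. Step 2 — v_11(-10) = 0 (factor: -10 = −(11^0 · 10); the sign does not affect v_p). Step 3 — |x − y|_11 = 11^{0} = 1.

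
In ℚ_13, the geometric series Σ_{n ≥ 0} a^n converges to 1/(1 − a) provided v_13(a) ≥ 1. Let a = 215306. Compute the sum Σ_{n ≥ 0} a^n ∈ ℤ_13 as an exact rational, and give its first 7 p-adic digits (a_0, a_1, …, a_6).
Σ a^n = 1/(1 − a) = -1/215305;  first 7 digits = (1, 0, 0, 7, 7, 0, 10)

v_13(a) = 3 ≥ 1, so the series converges in ℤ_13 to 1/(1 − a) = 1/(1 − 215306) = -1/215305. Expand this rational in ℤ_13: compute digits iteratively via d_i = x_i mod 13, x_{i+1} = (x_i − d_i)/13. The first 7 digits are (1, 0, 0, 7, 7, 0, 10).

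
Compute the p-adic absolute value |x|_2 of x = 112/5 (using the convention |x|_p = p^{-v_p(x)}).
|112/5|_2 = 1/16

Step 1 — compute v_2(x) by factoring powers of 2 out of the numerator and denominator: v_2(112/5) = 4. Step 2 — apply |x|_p = p^{-v_p(x)} = 2^{-4} = 1/16.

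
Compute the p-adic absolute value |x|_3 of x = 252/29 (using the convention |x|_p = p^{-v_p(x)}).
|252/29|_3 = 1/9

Step 1 — compute v_3(x) by factoring powers of 3 out of the numerator and denominator: v_3(252/29) = 2. Step 2 — apply |x|_p = p^{-v_p(x)} = 3^{-2} = 1/9.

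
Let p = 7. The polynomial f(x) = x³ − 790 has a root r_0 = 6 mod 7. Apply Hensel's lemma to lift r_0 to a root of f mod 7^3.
r_2 = 230 (mod 343)

Hensel: r_{i+1} = r_i − f(r_i)/f′(r_i) mod 7^{i+2}, where f′(x) = 3x². Iterate:
  r_0 = 6 (mod 7)
  r_1 = 34 (mod 49)
  r_2 = 230 (mod 343)
Final: r = 230 with f(r) ≡ 0 mod 7^3.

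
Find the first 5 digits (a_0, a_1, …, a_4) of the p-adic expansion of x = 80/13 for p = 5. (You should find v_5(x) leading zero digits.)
(a_0, …, a_4) = (0, 2, 1, 4, 3)

v_5(80/13) = 1, so a_0 = ... = a_0 = 0. Factor out: x = 5^1 · u with u = 16/13 a unit in ℤ_5. Expand u iteratively via a_{v+i} = u_i mod 5, u_{i+1} = (u_i − a_{v+i})/5:
  u_0 = 16/13;  a_1 = 2;  u_1 = (u_0 − 2)/5 = -2/13
  u_1 = -2/13;  a_2 = 1;  u_2 = (u_1 − 1)/5 = -3/13
  u_2 = -3/13;  a_3 = 4;  u_3 = (u_2 − 4)/5 = -11/13
  u_3 = -11/13;  a_4 = 3;  u_4 = (u_3 − 3)/5 = -10/13
Digits: (0, 2, 1, 4, 3).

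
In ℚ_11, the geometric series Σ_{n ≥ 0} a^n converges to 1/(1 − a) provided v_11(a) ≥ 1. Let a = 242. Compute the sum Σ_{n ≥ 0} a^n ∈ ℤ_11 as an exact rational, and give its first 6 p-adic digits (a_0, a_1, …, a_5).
Σ a^n = 1/(1 − a) = -1/241;  first 6 digits = (1, 0, 2, 0, 4, 0)

v_11(a) = 2 ≥ 1, so the series converges in ℤ_11 to 1/(1 − a) = 1/(1 − 242) = -1/241. Expand this rational in ℤ_11: compute digits iteratively via d_i = x_i mod 11, x_{i+1} = (x_i − d_i)/11. The first 6 digits are (1, 0, 2, 0, 4, 0).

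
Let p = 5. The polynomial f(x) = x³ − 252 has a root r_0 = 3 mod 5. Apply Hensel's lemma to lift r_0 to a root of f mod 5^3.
r_2 = 53 (mod 125)

Hensel: r_{i+1} = r_i − f(r_i)/f′(r_i) mod 5^{i+2}, where f′(x) = 3x². Iterate:
  r_0 = 3 (mod 5)
  r_1 = 3 (mod 25)
  r_2 = 53 (mod 125)
Final: r = 53 with f(r) ≡ 0 mod 5^3.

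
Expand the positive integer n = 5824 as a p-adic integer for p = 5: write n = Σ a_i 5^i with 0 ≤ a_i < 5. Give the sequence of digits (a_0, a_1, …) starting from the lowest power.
(a_0, a_1, …) = (4, 4, 2, 1, 4, 1)

Repeated division by 5 gives the digits low-to-high: 5824 = 4 + 4·5^1 + 2·5^2 + 1·5^3 + 4·5^4 + 1·5^5. Digit sequence: (4, 4, 2, 1, 4, 1).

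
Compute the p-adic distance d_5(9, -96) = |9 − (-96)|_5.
d_5(9, -96) = 1/5

Step 1 — x − y = 9 − (-96) = 105. Step 2 — v_5(105) = 1 (factor: 105 = (5^1 · 21); the sign does not affect v_p). Step 3 — |x − y|_5 = 5^{-1} = 1/5.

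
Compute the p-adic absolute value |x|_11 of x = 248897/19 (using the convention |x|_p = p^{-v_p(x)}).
|248897/19|_11 = 1/14641

Step 1 — compute v_11(x) by factoring powers of 11 out of the numerator and denominator: v_11(248897/19) = 4. Step 2 — apply |x|_p = p^{-v_p(x)} = 11^{-4} = 1/14641.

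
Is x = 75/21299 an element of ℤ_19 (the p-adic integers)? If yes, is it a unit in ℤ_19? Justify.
x ∉ ℤ_19 (v_19(x) = -2 < 0)

ℤ_19 = {x ∈ ℚ_19 : v_19(x) ≥ 0} and ℤ_19^× = {x ∈ ℤ_19 : v_19(x) = 0}. Here v_19(75/21299) = v_19(num) − v_19(den) = -2; compare against these criteria.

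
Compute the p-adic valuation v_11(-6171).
v_11(-6171) = 2

v_11(n) is the largest exponent k such that 11^k divides n. Factor out: -6171 = -11^2 · 51. (Sign doesn't affect v_p.) So v_11(-6171) = 2.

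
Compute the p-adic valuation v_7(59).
v_7(59) = 0

v_7(n) is the largest exponent k such that 7^k divides n. Factor out: 59 = 7^0 · 59. (Sign doesn't affect v_p.) So v_7(59) = 0.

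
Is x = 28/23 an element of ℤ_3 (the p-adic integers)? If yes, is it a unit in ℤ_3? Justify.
x ∈ ℤ_3^× (unit); v_3(x) = 0

ℤ_3 = {x ∈ ℚ_3 : v_3(x) ≥ 0} and ℤ_3^× = {x ∈ ℤ_3 : v_3(x) = 0}. Here v_3(28/23) = v_3(num) − v_3(den) = 0; compare against these criteria.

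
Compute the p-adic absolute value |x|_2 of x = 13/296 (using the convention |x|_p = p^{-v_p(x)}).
|13/296|_2 = 8

Step 1 — compute v_2(x) by factoring powers of 2 out of the numerator and denominator: v_2(13/296) = -3. Step 2 — apply |x|_p = p^{-v_p(x)} = 2^{3} = 8.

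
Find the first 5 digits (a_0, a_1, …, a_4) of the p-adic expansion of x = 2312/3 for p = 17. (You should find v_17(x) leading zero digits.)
(a_0, …, a_4) = (0, 0, 14, 5, 11)

v_17(2312/3) = 2, so a_0 = ... = a_1 = 0. Factor out: x = 17^2 · u with u = 8/3 a unit in ℤ_17. Expand u iteratively via a_{v+i} = u_i mod 17, u_{i+1} = (u_i − a_{v+i})/17:
  u_0 = 8/3;  a_2 = 14;  u_1 = (u_0 − 14)/17 = -2/3
  u_1 = -2/3;  a_3 = 5;  u_2 = (u_1 − 5)/17 = -1/3
  u_2 = -1/3;  a_4 = 11;  u_3 = (u_2 − 11)/17 = -2/3
Digits: (0, 0, 14, 5, 11).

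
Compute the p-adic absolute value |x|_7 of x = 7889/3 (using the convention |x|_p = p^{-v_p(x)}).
|7889/3|_7 = 1/343

Step 1 — compute v_7(x) by factoring powers of 7 out of the numerator and denominator: v_7(7889/3) = 3. Step 2 — apply |x|_p = p^{-v_p(x)} = 7^{-3} = 1/343.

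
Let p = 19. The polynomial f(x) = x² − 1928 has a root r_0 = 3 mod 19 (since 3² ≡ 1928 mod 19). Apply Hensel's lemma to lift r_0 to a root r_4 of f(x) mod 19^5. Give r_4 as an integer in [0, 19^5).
r_4 = 1374349 (mod 2476099)

Hensel's recurrence: r_{i+1} = r_i − f(r_i)·(f′(r_i))^{-1} mod 19^{i+2}, with f′(x) = 2x. Iterate:
  r_0 = 3 (mod 19)
  r_1 = 22 (mod 361)
  r_2 = 2549 (mod 6859)
  r_3 = 71139 (mod 130321)
  r_4 = 1374349 (mod 2476099)
Final: r_4 = 1374349, and one checks f(r_4) ≡ 0 mod 19^5.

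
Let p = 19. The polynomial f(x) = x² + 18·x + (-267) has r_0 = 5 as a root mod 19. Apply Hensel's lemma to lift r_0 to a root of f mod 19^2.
r_1 = 62 (mod 361)

Hensel: r_{i+1} = r_i − f(r_i)·(f′(r_i))^{-1} mod 19^{i+2}, f′(x) = 2x + 18. Iterate:
  r_0 = 5 (mod 19)
  r_1 = 62 (mod 361)
Final: r = 62 satisfies f(r) ≡ 0 mod 19^2.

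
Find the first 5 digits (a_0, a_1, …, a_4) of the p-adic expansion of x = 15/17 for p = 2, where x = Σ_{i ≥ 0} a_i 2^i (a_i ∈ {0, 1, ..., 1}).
(a_0, …, a_4) = (1, 1, 1, 1, 1)

v_2(15/17) = 0 (numerator and denominator both coprime to 2), so x ∈ ℤ_2^×. Compute digits iteratively via a_i = x_i mod 2, x_{i+1} = (x_i − a_i)/2, with x_0 = x:
  x_0 = 15/17;  a_0 = 1;  x_1 = (x_0 − 1)/2 = -1/17
  x_1 = -1/17;  a_1 = 1;  x_2 = (x_1 − 1)/2 = -9/17
  x_2 = -9/17;  a_2 = 1;  x_3 = (x_2 − 1)/2 = -13/17
  x_3 = -13/17;  a_3 = 1;  x_4 = (x_3 − 1)/2 = -15/17
  x_4 = -15/17;  a_4 = 1;  x_5 = (x_4 − 1)/2 = -16/17
Digits: (1, 1, 1, 1, 1).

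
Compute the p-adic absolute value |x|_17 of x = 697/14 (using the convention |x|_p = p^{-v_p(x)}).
|697/14|_17 = 1/17

Step 1 — compute v_17(x) by factoring powers of 17 out of the numerator and denominator: v_17(697/14) = 1. Step 2 — apply |x|_p = p^{-v_p(x)} = 17^{-1} = 1/17.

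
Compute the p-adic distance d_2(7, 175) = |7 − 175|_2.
d_2(7, 175) = 1/8

Step 1 — x − y = 7 − 175 = -168. Step 2 — v_2(-168) = 3 (factor: -168 = −(2^3 · 21); the sign does not affect v_p). Step 3 — |x − y|_2 = 2^{-3} = 1/8.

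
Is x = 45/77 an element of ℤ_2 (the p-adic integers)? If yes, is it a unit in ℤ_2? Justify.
x ∈ ℤ_2^× (unit); v_2(x) = 0

ℤ_2 = {x ∈ ℚ_2 : v_2(x) ≥ 0} and ℤ_2^× = {x ∈ ℤ_2 : v_2(x) = 0}. Here v_2(45/77) = v_2(num) − v_2(den) = 0; compare against these criteria.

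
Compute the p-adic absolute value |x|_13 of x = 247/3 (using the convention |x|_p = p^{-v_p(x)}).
|247/3|_13 = 1/13

Step 1 — compute v_13(x) by factoring powers of 13 out of the numerator and denominator: v_13(247/3) = 1. Step 2 — apply |x|_p = p^{-v_p(x)} = 13^{-1} = 1/13.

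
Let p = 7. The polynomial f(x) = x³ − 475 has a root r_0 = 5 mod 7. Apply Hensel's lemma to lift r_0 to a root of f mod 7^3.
r_2 = 173 (mod 343)

Hensel: r_{i+1} = r_i − f(r_i)/f′(r_i) mod 7^{i+2}, where f′(x) = 3x². Iterate:
  r_0 = 5 (mod 7)
  r_1 = 26 (mod 49)
  r_2 = 173 (mod 343)
Final: r = 173 with f(r) ≡ 0 mod 7^3.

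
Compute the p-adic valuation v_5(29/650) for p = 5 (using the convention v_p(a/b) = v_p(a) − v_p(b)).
v_5(29/650) = -2

Factor powers of 5 from the numerator and denominator of the reduced fraction: 29 = 5^0 · 29 and 650 = 5^2 · 26. Apply v_p(a/b) = v_p(a) − v_p(b): v_5(29/650) = 0 − 2 = -2.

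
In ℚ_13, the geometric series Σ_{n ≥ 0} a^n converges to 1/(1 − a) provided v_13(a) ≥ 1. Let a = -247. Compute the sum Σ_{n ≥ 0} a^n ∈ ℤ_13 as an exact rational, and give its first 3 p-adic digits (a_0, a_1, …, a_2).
Σ a^n = 1/(1 − a) = 1/248;  first 3 digits = (1, 7, 8)

v_13(a) = 1 ≥ 1, so the series converges in ℤ_13 to 1/(1 − a) = 1/(1 − (-247)) = 1/248. Expand this rational in ℤ_13: compute digits iteratively via d_i = x_i mod 13, x_{i+1} = (x_i − d_i)/13. The first 3 digits are (1, 7, 8).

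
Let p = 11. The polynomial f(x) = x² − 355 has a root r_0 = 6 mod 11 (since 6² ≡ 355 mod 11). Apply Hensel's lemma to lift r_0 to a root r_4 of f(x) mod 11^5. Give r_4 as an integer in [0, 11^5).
r_4 = 2866 (mod 161051)

Hensel's recurrence: r_{i+1} = r_i − f(r_i)·(f′(r_i))^{-1} mod 11^{i+2}, with f′(x) = 2x. Iterate:
  r_0 = 6 (mod 11)
  r_1 = 83 (mod 121)
  r_2 = 204 (mod 1331)
  r_3 = 2866 (mod 14641)
  r_4 = 2866 (mod 161051)
Final: r_4 = 2866, and one checks f(r_4) ≡ 0 mod 11^5.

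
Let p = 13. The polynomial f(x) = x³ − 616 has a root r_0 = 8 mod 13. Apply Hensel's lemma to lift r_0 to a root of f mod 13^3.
r_2 = 255 (mod 2197)

Hensel: r_{i+1} = r_i − f(r_i)/f′(r_i) mod 13^{i+2}, where f′(x) = 3x². Iterate:
  r_0 = 8 (mod 13)
  r_1 = 86 (mod 169)
  r_2 = 255 (mod 2197)
Final: r = 255 with f(r) ≡ 0 mod 13^3.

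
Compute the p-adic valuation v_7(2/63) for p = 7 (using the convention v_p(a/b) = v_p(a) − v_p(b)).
v_7(2/63) = -1

Factor powers of 7 from the numerator and denominator of the reduced fraction: 2 = 7^0 · 2 and 63 = 7^1 · 9. Apply v_p(a/b) = v_p(a) − v_p(b): v_7(2/63) = 0 − 1 = -1.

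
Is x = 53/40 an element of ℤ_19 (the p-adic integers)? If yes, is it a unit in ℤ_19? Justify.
x ∈ ℤ_19^× (unit); v_19(x) = 0

ℤ_19 = {x ∈ ℚ_19 : v_19(x) ≥ 0} and ℤ_19^× = {x ∈ ℤ_19 : v_19(x) = 0}. Here v_19(53/40) = v_19(num) − v_19(den) = 0; compare against these criteria.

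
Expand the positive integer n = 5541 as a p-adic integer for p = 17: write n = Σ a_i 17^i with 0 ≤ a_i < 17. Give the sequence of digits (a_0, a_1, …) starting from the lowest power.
(a_0, a_1, …) = (16, 2, 2, 1)

Repeated division by 17 gives the digits low-to-high: 5541 = 16 + 2·17^1 + 2·17^2 + 1·17^3. Digit sequence: (16, 2, 2, 1).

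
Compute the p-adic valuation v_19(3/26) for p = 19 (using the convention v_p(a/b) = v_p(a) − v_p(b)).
v_19(3/26) = 0

Factor powers of 19 from the numerator and denominator of the reduced fraction: 3 = 19^0 · 3 and 26 = 19^0 · 26. Apply v_p(a/b) = v_p(a) − v_p(b): v_19(3/26) = 0 − 0 = 0.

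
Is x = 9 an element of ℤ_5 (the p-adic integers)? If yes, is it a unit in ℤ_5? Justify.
x ∈ ℤ_5^× (unit); v_5(x) = 0

ℤ_5 = {x ∈ ℚ_5 : v_5(x) ≥ 0} and ℤ_5^× = {x ∈ ℤ_5 : v_5(x) = 0}. Here v_5(9) = v_5(num) − v_5(den) = 0; compare against these criteria.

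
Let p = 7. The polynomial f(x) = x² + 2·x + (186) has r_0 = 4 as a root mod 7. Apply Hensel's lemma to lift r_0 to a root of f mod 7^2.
r_1 = 32 (mod 49)

Hensel: r_{i+1} = r_i − f(r_i)·(f′(r_i))^{-1} mod 7^{i+2}, f′(x) = 2x + 2. Iterate:
  r_0 = 4 (mod 7)
  r_1 = 32 (mod 49)
Final: r = 32 satisfies f(r) ≡ 0 mod 7^2.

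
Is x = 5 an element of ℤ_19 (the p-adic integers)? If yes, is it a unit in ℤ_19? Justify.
x ∈ ℤ_19^× (unit); v_19(x) = 0

ℤ_19 = {x ∈ ℚ_19 : v_19(x) ≥ 0} and ℤ_19^× = {x ∈ ℤ_19 : v_19(x) = 0}. Here v_19(5) = v_19(num) − v_19(den) = 0; compare against these criteria.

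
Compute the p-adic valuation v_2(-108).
v_2(-108) = 2

v_2(n) is the largest exponent k such that 2^k divides n. Factor out: -108 = -2^2 · 27. (Sign doesn't affect v_p.) So v_2(-108) = 2.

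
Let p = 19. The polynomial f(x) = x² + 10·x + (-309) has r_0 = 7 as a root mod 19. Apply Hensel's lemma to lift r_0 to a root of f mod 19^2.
r_1 = 45 (mod 361)

Hensel: r_{i+1} = r_i − f(r_i)·(f′(r_i))^{-1} mod 19^{i+2}, f′(x) = 2x + 10. Iterate:
  r_0 = 7 (mod 19)
  r_1 = 45 (mod 361)
Final: r = 45 satisfies f(r) ≡ 0 mod 19^2.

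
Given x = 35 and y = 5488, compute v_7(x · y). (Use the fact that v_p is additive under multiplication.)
v_7(192080) = 4

v_p(x) = 1 (factor: 35 = 7^1 · 5); v_p(y) = 3 (factor: 5488 = 7^3 · 16). Additivity: v_p(xy) = v_p(x) + v_p(y) = 1 + 3 = 4. (Direct check: xy = 192080 = 7^4 · (80).)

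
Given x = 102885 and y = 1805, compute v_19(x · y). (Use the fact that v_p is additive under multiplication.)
v_19(185707425) = 5

v_p(x) = 3 (factor: 102885 = 19^3 · 15); v_p(y) = 2 (factor: 1805 = 19^2 · 5). Additivity: v_p(xy) = v_p(x) + v_p(y) = 3 + 2 = 5. (Direct check: xy = 185707425 = 19^5 · (75).)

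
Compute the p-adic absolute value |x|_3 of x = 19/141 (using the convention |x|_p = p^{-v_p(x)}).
|19/141|_3 = 3

Step 1 — compute v_3(x) by factoring powers of 3 out of the numerator and denominator: v_3(19/141) = -1. Step 2 — apply |x|_p = p^{-v_p(x)} = 3^{1} = 3.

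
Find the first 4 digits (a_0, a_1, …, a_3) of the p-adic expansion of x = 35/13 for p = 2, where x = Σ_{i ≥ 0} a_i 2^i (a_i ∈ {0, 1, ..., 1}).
(a_0, …, a_3) = (1, 1, 1, 1)

v_2(35/13) = 0 (numerator and denominator both coprime to 2), so x ∈ ℤ_2^×. Compute digits iteratively via a_i = x_i mod 2, x_{i+1} = (x_i − a_i)/2, with x_0 = x:
  x_0 = 35/13;  a_0 = 1;  x_1 = (x_0 − 1)/2 = 11/13
  x_1 = 11/13;  a_1 = 1;  x_2 = (x_1 − 1)/2 = -1/13
  x_2 = -1/13;  a_2 = 1;  x_3 = (x_2 − 1)/2 = -7/13
  x_3 = -7/13;  a_3 = 1;  x_4 = (x_3 − 1)/2 = -10/13
Digits: (1, 1, 1, 1).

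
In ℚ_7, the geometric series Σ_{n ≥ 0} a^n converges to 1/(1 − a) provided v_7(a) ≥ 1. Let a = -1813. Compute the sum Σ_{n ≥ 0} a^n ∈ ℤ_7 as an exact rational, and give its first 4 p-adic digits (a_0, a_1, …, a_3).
Σ a^n = 1/(1 − a) = 1/1814;  first 4 digits = (1, 0, 5, 1)

v_7(a) = 2 ≥ 1, so the series converges in ℤ_7 to 1/(1 − a) = 1/(1 − (-1813)) = 1/1814. Expand this rational in ℤ_7: compute digits iteratively via d_i = x_i mod 7, x_{i+1} = (x_i − d_i)/7. The first 4 digits are (1, 0, 5, 1).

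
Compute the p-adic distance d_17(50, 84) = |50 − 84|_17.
d_17(50, 84) = 1/17

Step 1 — x − y = 50 − 84 = -34. Step 2 — v_17(-34) = 1 (factor: -34 = −(17^1 · 2); the sign does not affect v_p). Step 3 — |x − y|_17 = 17^{-1} = 1/17.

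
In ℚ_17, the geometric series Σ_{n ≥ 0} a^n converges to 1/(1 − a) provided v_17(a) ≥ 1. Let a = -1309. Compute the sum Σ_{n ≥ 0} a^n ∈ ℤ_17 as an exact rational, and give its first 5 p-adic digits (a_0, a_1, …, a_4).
Σ a^n = 1/(1 − a) = 1/1310;  first 5 digits = (1, 8, 8, 10, 7)

v_17(a) = 1 ≥ 1, so the series converges in ℤ_17 to 1/(1 − a) = 1/(1 − (-1309)) = 1/1310. Expand this rational in ℤ_17: compute digits iteratively via d_i = x_i mod 17, x_{i+1} = (x_i − d_i)/17. The first 5 digits are (1, 8, 8, 10, 7).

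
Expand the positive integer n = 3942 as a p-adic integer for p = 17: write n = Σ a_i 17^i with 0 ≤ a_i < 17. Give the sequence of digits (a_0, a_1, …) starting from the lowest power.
(a_0, a_1, …) = (15, 10, 13)

Repeated division by 17 gives the digits low-to-high: 3942 = 15 + 10·17^1 + 13·17^2. Digit sequence: (15, 10, 13).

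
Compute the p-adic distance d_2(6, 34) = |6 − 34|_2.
d_2(6, 34) = 1/4

Step 1 — x − y = 6 − 34 = -28. Step 2 — v_2(-28) = 2 (factor: -28 = −(2^2 · 7); the sign does not affect v_p). Step 3 — |x − y|_2 = 2^{-2} = 1/4.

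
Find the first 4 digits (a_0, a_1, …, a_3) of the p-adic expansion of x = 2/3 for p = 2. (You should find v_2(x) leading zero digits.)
(a_0, …, a_3) = (0, 1, 1, 0)

v_2(2/3) = 1, so a_0 = ... = a_0 = 0. Factor out: x = 2^1 · u with u = 1/3 a unit in ℤ_2. Expand u iteratively via a_{v+i} = u_i mod 2, u_{i+1} = (u_i − a_{v+i})/2:
  u_0 = 1/3;  a_1 = 1;  u_1 = (u_0 − 1)/2 = -1/3
  u_1 = -1/3;  a_2 = 1;  u_2 = (u_1 − 1)/2 = -2/3
  u_2 = -2/3;  a_3 = 0;  u_3 = (u_2 − 0)/2 = -1/3
Digits: (0, 1, 1, 0).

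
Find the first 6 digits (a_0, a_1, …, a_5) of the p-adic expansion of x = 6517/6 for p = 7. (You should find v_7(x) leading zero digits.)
(a_0, …, a_5) = (0, 0, 0, 2, 6, 5)

v_7(6517/6) = 3, so a_0 = ... = a_2 = 0. Factor out: x = 7^3 · u with u = 19/6 a unit in ℤ_7. Expand u iteratively via a_{v+i} = u_i mod 7, u_{i+1} = (u_i − a_{v+i})/7:
  u_0 = 19/6;  a_3 = 2;  u_1 = (u_0 − 2)/7 = 1/6
  u_1 = 1/6;  a_4 = 6;  u_2 = (u_1 − 6)/7 = -5/6
  u_2 = -5/6;  a_5 = 5;  u_3 = (u_2 − 5)/7 = -5/6
Digits: (0, 0, 0, 2, 6, 5).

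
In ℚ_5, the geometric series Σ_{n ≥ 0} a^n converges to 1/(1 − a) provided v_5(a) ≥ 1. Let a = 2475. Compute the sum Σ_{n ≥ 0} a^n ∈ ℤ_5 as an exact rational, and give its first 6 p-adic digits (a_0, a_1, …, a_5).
Σ a^n = 1/(1 − a) = -1/2474;  first 6 digits = (1, 0, 4, 4, 4, 0)

v_5(a) = 2 ≥ 1, so the series converges in ℤ_5 to 1/(1 − a) = 1/(1 − 2475) = -1/2474. Expand this rational in ℤ_5: compute digits iteratively via d_i = x_i mod 5, x_{i+1} = (x_i − d_i)/5. The first 6 digits are (1, 0, 4, 4, 4, 0).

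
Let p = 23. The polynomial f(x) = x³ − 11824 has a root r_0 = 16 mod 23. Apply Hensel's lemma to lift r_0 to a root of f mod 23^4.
r_3 = 218999 (mod 279841)

Hensel: r_{i+1} = r_i − f(r_i)/f′(r_i) mod 23^{i+2}, where f′(x) = 3x². Iterate:
  r_0 = 16 (mod 23)
  r_1 = 522 (mod 529)
  r_2 = 12160 (mod 12167)
  r_3 = 218999 (mod 279841)
Final: r = 218999 with f(r) ≡ 0 mod 23^4.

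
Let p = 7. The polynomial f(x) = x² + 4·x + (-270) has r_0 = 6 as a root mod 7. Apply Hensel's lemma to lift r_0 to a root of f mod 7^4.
r_3 = 895 (mod 2401)

Hensel: r_{i+1} = r_i − f(r_i)·(f′(r_i))^{-1} mod 7^{i+2}, f′(x) = 2x + 4. Iterate:
  r_0 = 6 (mod 7)
  r_1 = 13 (mod 49)
  r_2 = 209 (mod 343)
  r_3 = 895 (mod 2401)
Final: r = 895 satisfies f(r) ≡ 0 mod 7^4.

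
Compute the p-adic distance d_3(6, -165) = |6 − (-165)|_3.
d_3(6, -165) = 1/9

Step 1 — x − y = 6 − (-165) = 171. Step 2 — v_3(171) = 2 (factor: 171 = (3^2 · 19); the sign does not affect v_p). Step 3 — |x − y|_3 = 3^{-2} = 1/9.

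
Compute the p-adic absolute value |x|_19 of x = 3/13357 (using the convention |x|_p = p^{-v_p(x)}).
|3/13357|_19 = 361

Step 1 — compute v_19(x) by factoring powers of 19 out of the numerator and denominator: v_19(3/13357) = -2. Step 2 — apply |x|_p = p^{-v_p(x)} = 19^{2} = 361.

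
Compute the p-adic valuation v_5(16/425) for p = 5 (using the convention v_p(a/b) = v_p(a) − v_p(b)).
v_5(16/425) = -2

Factor powers of 5 from the numerator and denominator of the reduced fraction: 16 = 5^0 · 16 and 425 = 5^2 · 17. Apply v_p(a/b) = v_p(a) − v_p(b): v_5(16/425) = 0 − 2 = -2.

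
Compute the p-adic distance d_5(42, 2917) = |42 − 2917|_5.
d_5(42, 2917) = 1/125

Step 1 — x − y = 42 − 2917 = -2875. Step 2 — v_5(-2875) = 3 (factor: -2875 = −(5^3 · 23); the sign does not affect v_p). Step 3 — |x − y|_5 = 5^{-3} = 1/125.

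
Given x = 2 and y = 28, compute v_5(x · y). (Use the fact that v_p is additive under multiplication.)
v_5(56) = 0

v_p(x) = 0 (factor: 2 = 5^0 · 2); v_p(y) = 0 (factor: 28 = 5^0 · 28). Additivity: v_p(xy) = v_p(x) + v_p(y) = 0 + 0 = 0. (Direct check: xy = 56 = 5^0 · (56).)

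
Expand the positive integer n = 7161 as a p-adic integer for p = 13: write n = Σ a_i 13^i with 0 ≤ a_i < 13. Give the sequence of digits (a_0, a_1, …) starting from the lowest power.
(a_0, a_1, …) = (11, 4, 3, 3)

Repeated division by 13 gives the digits low-to-high: 7161 = 11 + 4·13^1 + 3·13^2 + 3·13^3. Digit sequence: (11, 4, 3, 3).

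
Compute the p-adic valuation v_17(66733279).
v_17(66733279) = 5

v_17(n) is the largest exponent k such that 17^k divides n. Factor out: 66733279 = 17^5 · 47. (Sign doesn't affect v_p.) So v_17(66733279) = 5.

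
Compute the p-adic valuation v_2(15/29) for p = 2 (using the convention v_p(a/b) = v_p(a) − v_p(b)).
v_2(15/29) = 0

Factor powers of 2 from the numerator and denominator of the reduced fraction: 15 = 2^0 · 15 and 29 = 2^0 · 29. Apply v_p(a/b) = v_p(a) − v_p(b): v_2(15/29) = 0 − 0 = 0.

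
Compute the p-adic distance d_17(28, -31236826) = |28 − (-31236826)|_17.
d_17(28, -31236826) = 1/1419857

Step 1 — x − y = 28 − (-31236826) = 31236854. Step 2 — v_17(31236854) = 5 (factor: 31236854 = (17^5 · 22); the sign does not affect v_p). Step 3 — |x − y|_17 = 17^{-5} = 1/1419857.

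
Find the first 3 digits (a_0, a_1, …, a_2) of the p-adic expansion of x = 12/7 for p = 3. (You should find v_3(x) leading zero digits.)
(a_0, …, a_2) = (0, 1, 2)

v_3(12/7) = 1, so a_0 = ... = a_0 = 0. Factor out: x = 3^1 · u with u = 4/7 a unit in ℤ_3. Expand u iteratively via a_{v+i} = u_i mod 3, u_{i+1} = (u_i − a_{v+i})/3:
  u_0 = 4/7;  a_1 = 1;  u_1 = (u_0 − 1)/3 = -1/7
  u_1 = -1/7;  a_2 = 2;  u_2 = (u_1 − 2)/3 = -5/7
Digits: (0, 1, 2).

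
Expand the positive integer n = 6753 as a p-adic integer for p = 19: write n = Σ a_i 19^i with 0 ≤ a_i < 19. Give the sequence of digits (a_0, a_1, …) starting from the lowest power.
(a_0, a_1, …) = (8, 13, 18)

Repeated division by 19 gives the digits low-to-high: 6753 = 8 + 13·19^1 + 18·19^2. Digit sequence: (8, 13, 18).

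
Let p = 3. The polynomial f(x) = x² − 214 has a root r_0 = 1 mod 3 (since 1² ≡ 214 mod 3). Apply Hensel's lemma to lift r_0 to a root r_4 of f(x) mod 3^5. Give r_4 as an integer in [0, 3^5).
r_4 = 49 (mod 243)

Hensel's recurrence: r_{i+1} = r_i − f(r_i)·(f′(r_i))^{-1} mod 3^{i+2}, with f′(x) = 2x. Iterate:
  r_0 = 1 (mod 3)
  r_1 = 4 (mod 9)
  r_2 = 22 (mod 27)
  r_3 = 49 (mod 81)
  r_4 = 49 (mod 243)
Final: r_4 = 49, and one checks f(r_4) ≡ 0 mod 3^5.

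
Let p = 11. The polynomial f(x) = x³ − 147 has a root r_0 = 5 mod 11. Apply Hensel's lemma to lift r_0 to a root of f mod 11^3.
r_2 = 478 (mod 1331)

Hensel: r_{i+1} = r_i − f(r_i)/f′(r_i) mod 11^{i+2}, where f′(x) = 3x². Iterate:
  r_0 = 5 (mod 11)
  r_1 = 115 (mod 121)
  r_2 = 478 (mod 1331)
Final: r = 478 with f(r) ≡ 0 mod 11^3.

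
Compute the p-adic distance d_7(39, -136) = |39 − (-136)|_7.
d_7(39, -136) = 1/7

Step 1 — x − y = 39 − (-136) = 175. Step 2 — v_7(175) = 1 (factor: 175 = (7^1 · 25); the sign does not affect v_p). Step 3 — |x − y|_7 = 7^{-1} = 1/7.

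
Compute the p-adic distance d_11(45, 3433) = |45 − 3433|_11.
d_11(45, 3433) = 1/121

Step 1 — x − y = 45 − 3433 = -3388. Step 2 — v_11(-3388) = 2 (factor: -3388 = −(11^2 · 28); the sign does not affect v_p). Step 3 — |x − y|_11 = 11^{-2} = 1/121.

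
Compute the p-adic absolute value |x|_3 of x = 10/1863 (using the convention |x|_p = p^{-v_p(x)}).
|10/1863|_3 = 81

Step 1 — compute v_3(x) by factoring powers of 3 out of the numerator and denominator: v_3(10/1863) = -4. Step 2 — apply |x|_p = p^{-v_p(x)} = 3^{4} = 81.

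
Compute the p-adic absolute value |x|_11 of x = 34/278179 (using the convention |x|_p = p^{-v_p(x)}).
|34/278179|_11 = 14641

Step 1 — compute v_11(x) by factoring powers of 11 out of the numerator and denominator: v_11(34/278179) = -4. Step 2 — apply |x|_p = p^{-v_p(x)} = 11^{4} = 14641.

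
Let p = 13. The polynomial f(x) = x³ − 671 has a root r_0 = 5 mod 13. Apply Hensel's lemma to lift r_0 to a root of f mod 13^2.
r_1 = 161 (mod 169)

Hensel: r_{i+1} = r_i − f(r_i)/f′(r_i) mod 13^{i+2}, where f′(x) = 3x². Iterate:
  r_0 = 5 (mod 13)
  r_1 = 161 (mod 169)
Final: r = 161 with f(r) ≡ 0 mod 13^2.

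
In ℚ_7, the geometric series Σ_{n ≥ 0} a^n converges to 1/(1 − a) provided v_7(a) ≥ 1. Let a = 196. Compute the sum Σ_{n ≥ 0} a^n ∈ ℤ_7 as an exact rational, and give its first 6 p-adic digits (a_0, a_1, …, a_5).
Σ a^n = 1/(1 − a) = -1/195;  first 6 digits = (1, 0, 4, 0, 2, 2)

v_7(a) = 2 ≥ 1, so the series converges in ℤ_7 to 1/(1 − a) = 1/(1 − 196) = -1/195. Expand this rational in ℤ_7: compute digits iteratively via d_i = x_i mod 7, x_{i+1} = (x_i − d_i)/7. The first 6 digits are (1, 0, 4, 0, 2, 2).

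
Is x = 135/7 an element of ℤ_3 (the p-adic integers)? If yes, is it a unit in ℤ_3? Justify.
x ∈ ℤ_3 but not a unit; v_3(x) = 3 > 0

ℤ_3 = {x ∈ ℚ_3 : v_3(x) ≥ 0} and ℤ_3^× = {x ∈ ℤ_3 : v_3(x) = 0}. Here v_3(135/7) = v_3(num) − v_3(den) = 3; compare against these criteria.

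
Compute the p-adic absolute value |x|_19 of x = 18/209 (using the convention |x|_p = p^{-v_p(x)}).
|18/209|_19 = 19

Step 1 — compute v_19(x) by factoring powers of 19 out of the numerator and denominator: v_19(18/209) = -1. Step 2 — apply |x|_p = p^{-v_p(x)} = 19^{1} = 19.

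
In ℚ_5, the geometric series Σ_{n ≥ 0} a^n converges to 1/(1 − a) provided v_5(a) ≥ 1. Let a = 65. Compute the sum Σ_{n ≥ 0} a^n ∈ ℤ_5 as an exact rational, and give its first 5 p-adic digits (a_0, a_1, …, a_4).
Σ a^n = 1/(1 − a) = -1/64;  first 5 digits = (1, 3, 1, 1, 2)

v_5(a) = 1 ≥ 1, so the series converges in ℤ_5 to 1/(1 − a) = 1/(1 − 65) = -1/64. Expand this rational in ℤ_5: compute digits iteratively via d_i = x_i mod 5, x_{i+1} = (x_i − d_i)/5. The first 5 digits are (1, 3, 1, 1, 2).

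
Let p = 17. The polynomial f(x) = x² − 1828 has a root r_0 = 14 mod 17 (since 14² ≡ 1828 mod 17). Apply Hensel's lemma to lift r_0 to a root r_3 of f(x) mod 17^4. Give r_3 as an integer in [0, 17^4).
r_3 = 12169 (mod 83521)

Hensel's recurrence: r_{i+1} = r_i − f(r_i)·(f′(r_i))^{-1} mod 17^{i+2}, with f′(x) = 2x. Iterate:
  r_0 = 14 (mod 17)
  r_1 = 31 (mod 289)
  r_2 = 2343 (mod 4913)
  r_3 = 12169 (mod 83521)
Final: r_3 = 12169, and one checks f(r_3) ≡ 0 mod 17^4.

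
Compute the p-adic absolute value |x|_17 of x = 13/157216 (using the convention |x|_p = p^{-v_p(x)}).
|13/157216|_17 = 4913

Step 1 — compute v_17(x) by factoring powers of 17 out of the numerator and denominator: v_17(13/157216) = -3. Step 2 — apply |x|_p = p^{-v_p(x)} = 17^{3} = 4913.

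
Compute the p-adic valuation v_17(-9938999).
v_17(-9938999) = 5

v_17(n) is the largest exponent k such that 17^k divides n. Factor out: -9938999 = -17^5 · 7. (Sign doesn't affect v_p.) So v_17(-9938999) = 5.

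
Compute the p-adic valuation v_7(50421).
v_7(50421) = 5

v_7(n) is the largest exponent k such that 7^k divides n. Factor out: 50421 = 7^5 · 3. (Sign doesn't affect v_p.) So v_7(50421) = 5.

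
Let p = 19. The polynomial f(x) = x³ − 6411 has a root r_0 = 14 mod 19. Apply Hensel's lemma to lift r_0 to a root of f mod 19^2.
r_1 = 318 (mod 361)

Hensel: r_{i+1} = r_i − f(r_i)/f′(r_i) mod 19^{i+2}, where f′(x) = 3x². Iterate:
  r_0 = 14 (mod 19)
  r_1 = 318 (mod 361)
Final: r = 318 with f(r) ≡ 0 mod 19^2.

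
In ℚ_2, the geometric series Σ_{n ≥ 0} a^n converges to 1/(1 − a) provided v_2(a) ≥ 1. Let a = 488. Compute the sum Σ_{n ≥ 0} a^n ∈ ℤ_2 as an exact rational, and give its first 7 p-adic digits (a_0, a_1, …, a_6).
Σ a^n = 1/(1 − a) = -1/487;  first 7 digits = (1, 0, 0, 1, 0, 1, 0)

v_2(a) = 3 ≥ 1, so the series converges in ℤ_2 to 1/(1 − a) = 1/(1 − 488) = -1/487. Expand this rational in ℤ_2: compute digits iteratively via d_i = x_i mod 2, x_{i+1} = (x_i − d_i)/2. The first 7 digits are (1, 0, 0, 1, 0, 1, 0).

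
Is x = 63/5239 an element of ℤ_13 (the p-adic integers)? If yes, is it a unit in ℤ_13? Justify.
x ∉ ℤ_13 (v_13(x) = -2 < 0)

ℤ_13 = {x ∈ ℚ_13 : v_13(x) ≥ 0} and ℤ_13^× = {x ∈ ℤ_13 : v_13(x) = 0}. Here v_13(63/5239) = v_13(num) − v_13(den) = -2; compare against these criteria.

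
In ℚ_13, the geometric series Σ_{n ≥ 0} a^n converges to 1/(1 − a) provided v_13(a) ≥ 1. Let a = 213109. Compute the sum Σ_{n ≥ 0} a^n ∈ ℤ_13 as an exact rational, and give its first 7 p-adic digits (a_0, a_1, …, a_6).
Σ a^n = 1/(1 − a) = -1/213108;  first 7 digits = (1, 0, 0, 6, 7, 0, 10)

v_13(a) = 3 ≥ 1, so the series converges in ℤ_13 to 1/(1 − a) = 1/(1 − 213109) = -1/213108. Expand this rational in ℤ_13: compute digits iteratively via d_i = x_i mod 13, x_{i+1} = (x_i − d_i)/13. The first 7 digits are (1, 0, 0, 6, 7, 0, 10).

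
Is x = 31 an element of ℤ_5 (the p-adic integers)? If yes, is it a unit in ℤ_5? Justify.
x ∈ ℤ_5^× (unit); v_5(x) = 0

ℤ_5 = {x ∈ ℚ_5 : v_5(x) ≥ 0} and ℤ_5^× = {x ∈ ℤ_5 : v_5(x) = 0}. Here v_5(31) = v_5(num) − v_5(den) = 0; compare against these criteria.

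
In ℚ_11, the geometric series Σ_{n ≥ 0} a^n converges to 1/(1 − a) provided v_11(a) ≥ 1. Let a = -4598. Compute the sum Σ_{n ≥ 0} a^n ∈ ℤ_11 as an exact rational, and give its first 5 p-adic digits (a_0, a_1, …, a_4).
Σ a^n = 1/(1 − a) = 1/4599;  first 5 digits = (1, 0, 6, 7, 2)

v_11(a) = 2 ≥ 1, so the series converges in ℤ_11 to 1/(1 − a) = 1/(1 − (-4598)) = 1/4599. Expand this rational in ℤ_11: compute digits iteratively via d_i = x_i mod 11, x_{i+1} = (x_i − d_i)/11. The first 5 digits are (1, 0, 6, 7, 2).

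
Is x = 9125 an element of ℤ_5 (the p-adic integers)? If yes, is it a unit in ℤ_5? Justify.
x ∈ ℤ_5 but not a unit; v_5(x) = 3 > 0

ℤ_5 = {x ∈ ℚ_5 : v_5(x) ≥ 0} and ℤ_5^× = {x ∈ ℤ_5 : v_5(x) = 0}. Here v_5(9125) = v_5(num) − v_5(den) = 3; compare against these criteria.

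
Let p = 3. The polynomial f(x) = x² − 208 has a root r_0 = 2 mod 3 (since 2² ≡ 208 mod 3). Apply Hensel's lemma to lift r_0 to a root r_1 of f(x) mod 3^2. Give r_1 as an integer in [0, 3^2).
r_1 = 8 (mod 9)

Hensel's recurrence: r_{i+1} = r_i − f(r_i)·(f′(r_i))^{-1} mod 3^{i+2}, with f′(x) = 2x. Iterate:
  r_0 = 2 (mod 3)
  r_1 = 8 (mod 9)
Final: r_1 = 8, and one checks f(r_1) ≡ 0 mod 3^2.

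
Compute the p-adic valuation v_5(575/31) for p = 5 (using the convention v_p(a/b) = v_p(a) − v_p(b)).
v_5(575/31) = 2

Factor powers of 5 from the numerator and denominator of the reduced fraction: 575 = 5^2 · 23 and 31 = 5^0 · 31. Apply v_p(a/b) = v_p(a) − v_p(b): v_5(575/31) = 2 − 0 = 2.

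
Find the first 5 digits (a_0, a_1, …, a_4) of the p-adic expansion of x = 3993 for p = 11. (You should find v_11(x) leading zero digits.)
(a_0, …, a_4) = (0, 0, 0, 3, 0)

v_11(3993) = 3, so a_0 = ... = a_2 = 0. Factor out: x = 11^3 · u with u = 3 a unit in ℤ_11. Expand u iteratively via a_{v+i} = u_i mod 11, u_{i+1} = (u_i − a_{v+i})/11:
  u_0 = 3;  a_3 = 3;  u_1 = (u_0 − 3)/11 = 0
  u_1 = 0;  a_4 = 0;  u_2 = (u_1 − 0)/11 = 0
Digits: (0, 0, 0, 3, 0).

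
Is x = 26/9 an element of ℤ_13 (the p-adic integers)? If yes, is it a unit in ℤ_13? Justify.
x ∈ ℤ_13 but not a unit; v_13(x) = 1 > 0

ℤ_13 = {x ∈ ℚ_13 : v_13(x) ≥ 0} and ℤ_13^× = {x ∈ ℤ_13 : v_13(x) = 0}. Here v_13(26/9) = v_13(num) − v_13(den) = 1; compare against these criteria.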